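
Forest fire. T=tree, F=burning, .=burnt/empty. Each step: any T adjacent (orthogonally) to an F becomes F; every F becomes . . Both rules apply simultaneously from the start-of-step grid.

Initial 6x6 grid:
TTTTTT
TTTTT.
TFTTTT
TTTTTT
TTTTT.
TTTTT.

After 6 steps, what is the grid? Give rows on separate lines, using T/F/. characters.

Step 1: 4 trees catch fire, 1 burn out
  TTTTTT
  TFTTT.
  F.FTTT
  TFTTTT
  TTTTT.
  TTTTT.
Step 2: 7 trees catch fire, 4 burn out
  TFTTTT
  F.FTT.
  ...FTT
  F.FTTT
  TFTTT.
  TTTTT.
Step 3: 8 trees catch fire, 7 burn out
  F.FTTT
  ...FT.
  ....FT
  ...FTT
  F.FTT.
  TFTTT.
Step 4: 7 trees catch fire, 8 burn out
  ...FTT
  ....F.
  .....F
  ....FT
  ...FT.
  F.FTT.
Step 5: 4 trees catch fire, 7 burn out
  ....FT
  ......
  ......
  .....F
  ....F.
  ...FT.
Step 6: 2 trees catch fire, 4 burn out
  .....F
  ......
  ......
  ......
  ......
  ....F.

.....F
......
......
......
......
....F.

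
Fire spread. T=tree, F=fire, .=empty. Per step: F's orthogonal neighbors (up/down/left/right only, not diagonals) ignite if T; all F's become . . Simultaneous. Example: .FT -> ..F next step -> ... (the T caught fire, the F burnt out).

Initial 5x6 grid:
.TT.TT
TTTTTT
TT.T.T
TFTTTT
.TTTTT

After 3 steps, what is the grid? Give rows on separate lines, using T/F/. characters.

Step 1: 4 trees catch fire, 1 burn out
  .TT.TT
  TTTTTT
  TF.T.T
  F.FTTT
  .FTTTT
Step 2: 4 trees catch fire, 4 burn out
  .TT.TT
  TFTTTT
  F..T.T
  ...FTT
  ..FTTT
Step 3: 6 trees catch fire, 4 burn out
  .FT.TT
  F.FTTT
  ...F.T
  ....FT
  ...FTT

.FT.TT
F.FTTT
...F.T
....FT
...FTT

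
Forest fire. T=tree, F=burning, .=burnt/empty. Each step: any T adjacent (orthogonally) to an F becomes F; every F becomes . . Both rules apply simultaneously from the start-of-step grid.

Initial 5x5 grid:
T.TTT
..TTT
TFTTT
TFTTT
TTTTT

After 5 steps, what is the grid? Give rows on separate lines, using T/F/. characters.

Step 1: 5 trees catch fire, 2 burn out
  T.TTT
  ..TTT
  F.FTT
  F.FTT
  TFTTT
Step 2: 5 trees catch fire, 5 burn out
  T.TTT
  ..FTT
  ...FT
  ...FT
  F.FTT
Step 3: 5 trees catch fire, 5 burn out
  T.FTT
  ...FT
  ....F
  ....F
  ...FT
Step 4: 3 trees catch fire, 5 burn out
  T..FT
  ....F
  .....
  .....
  ....F
Step 5: 1 trees catch fire, 3 burn out
  T...F
  .....
  .....
  .....
  .....

T...F
.....
.....
.....
.....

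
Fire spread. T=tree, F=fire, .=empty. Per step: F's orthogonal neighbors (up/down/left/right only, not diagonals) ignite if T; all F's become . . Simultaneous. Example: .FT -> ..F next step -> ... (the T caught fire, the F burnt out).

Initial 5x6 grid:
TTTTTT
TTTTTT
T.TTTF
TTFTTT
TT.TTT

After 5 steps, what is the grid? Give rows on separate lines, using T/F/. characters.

Step 1: 6 trees catch fire, 2 burn out
  TTTTTT
  TTTTTF
  T.FTF.
  TF.FTF
  TT.TTT
Step 2: 9 trees catch fire, 6 burn out
  TTTTTF
  TTFTF.
  T..F..
  F...F.
  TF.FTF
Step 3: 7 trees catch fire, 9 burn out
  TTFTF.
  TF.F..
  F.....
  ......
  F...F.
Step 4: 3 trees catch fire, 7 burn out
  TF.F..
  F.....
  ......
  ......
  ......
Step 5: 1 trees catch fire, 3 burn out
  F.....
  ......
  ......
  ......
  ......

F.....
......
......
......
......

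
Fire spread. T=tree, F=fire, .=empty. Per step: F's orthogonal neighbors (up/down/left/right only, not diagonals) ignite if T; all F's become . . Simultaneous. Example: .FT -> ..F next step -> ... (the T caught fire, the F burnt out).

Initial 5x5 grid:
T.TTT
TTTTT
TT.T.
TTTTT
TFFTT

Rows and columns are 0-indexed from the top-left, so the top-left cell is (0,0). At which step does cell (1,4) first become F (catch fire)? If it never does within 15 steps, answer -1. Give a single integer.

Step 1: cell (1,4)='T' (+4 fires, +2 burnt)
Step 2: cell (1,4)='T' (+4 fires, +4 burnt)
Step 3: cell (1,4)='T' (+4 fires, +4 burnt)
Step 4: cell (1,4)='T' (+3 fires, +4 burnt)
Step 5: cell (1,4)='F' (+4 fires, +3 burnt)
  -> target ignites at step 5
Step 6: cell (1,4)='.' (+1 fires, +4 burnt)
Step 7: cell (1,4)='.' (+0 fires, +1 burnt)
  fire out at step 7

5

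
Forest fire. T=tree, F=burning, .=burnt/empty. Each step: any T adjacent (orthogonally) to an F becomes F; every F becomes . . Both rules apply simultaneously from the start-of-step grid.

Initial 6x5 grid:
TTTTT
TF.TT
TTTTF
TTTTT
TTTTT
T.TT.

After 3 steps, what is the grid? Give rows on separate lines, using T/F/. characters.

Step 1: 6 trees catch fire, 2 burn out
  TFTTT
  F..TF
  TFTF.
  TTTTF
  TTTTT
  T.TT.
Step 2: 9 trees catch fire, 6 burn out
  F.FTF
  ...F.
  F.F..
  TFTF.
  TTTTF
  T.TT.
Step 3: 5 trees catch fire, 9 burn out
  ...F.
  .....
  .....
  F.F..
  TFTF.
  T.TT.

...F.
.....
.....
F.F..
TFTF.
T.TT.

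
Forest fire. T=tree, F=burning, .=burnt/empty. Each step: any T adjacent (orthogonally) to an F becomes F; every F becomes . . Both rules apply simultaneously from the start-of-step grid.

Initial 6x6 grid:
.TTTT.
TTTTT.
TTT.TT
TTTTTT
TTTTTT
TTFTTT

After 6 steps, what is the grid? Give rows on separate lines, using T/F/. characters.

Step 1: 3 trees catch fire, 1 burn out
  .TTTT.
  TTTTT.
  TTT.TT
  TTTTTT
  TTFTTT
  TF.FTT
Step 2: 5 trees catch fire, 3 burn out
  .TTTT.
  TTTTT.
  TTT.TT
  TTFTTT
  TF.FTT
  F...FT
Step 3: 6 trees catch fire, 5 burn out
  .TTTT.
  TTTTT.
  TTF.TT
  TF.FTT
  F...FT
  .....F
Step 4: 5 trees catch fire, 6 burn out
  .TTTT.
  TTFTT.
  TF..TT
  F...FT
  .....F
  ......
Step 5: 6 trees catch fire, 5 burn out
  .TFTT.
  TF.FT.
  F...FT
  .....F
  ......
  ......
Step 6: 5 trees catch fire, 6 burn out
  .F.FT.
  F...F.
  .....F
  ......
  ......
  ......

.F.FT.
F...F.
.....F
......
......
......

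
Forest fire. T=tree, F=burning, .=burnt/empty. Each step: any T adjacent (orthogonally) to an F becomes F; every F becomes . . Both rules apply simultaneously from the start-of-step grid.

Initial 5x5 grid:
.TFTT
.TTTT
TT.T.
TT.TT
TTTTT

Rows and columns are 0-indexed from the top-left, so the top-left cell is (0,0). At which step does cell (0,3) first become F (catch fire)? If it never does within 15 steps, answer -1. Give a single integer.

Step 1: cell (0,3)='F' (+3 fires, +1 burnt)
  -> target ignites at step 1
Step 2: cell (0,3)='.' (+3 fires, +3 burnt)
Step 3: cell (0,3)='.' (+3 fires, +3 burnt)
Step 4: cell (0,3)='.' (+3 fires, +3 burnt)
Step 5: cell (0,3)='.' (+4 fires, +3 burnt)
Step 6: cell (0,3)='.' (+3 fires, +4 burnt)
Step 7: cell (0,3)='.' (+0 fires, +3 burnt)
  fire out at step 7

1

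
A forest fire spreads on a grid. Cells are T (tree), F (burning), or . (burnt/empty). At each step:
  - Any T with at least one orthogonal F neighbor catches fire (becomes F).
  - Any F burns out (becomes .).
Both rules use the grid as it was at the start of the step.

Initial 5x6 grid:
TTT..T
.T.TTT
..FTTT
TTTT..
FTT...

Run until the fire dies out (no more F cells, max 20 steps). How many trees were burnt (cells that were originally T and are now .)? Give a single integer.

Answer: 13

Derivation:
Step 1: +4 fires, +2 burnt (F count now 4)
Step 2: +5 fires, +4 burnt (F count now 5)
Step 3: +2 fires, +5 burnt (F count now 2)
Step 4: +1 fires, +2 burnt (F count now 1)
Step 5: +1 fires, +1 burnt (F count now 1)
Step 6: +0 fires, +1 burnt (F count now 0)
Fire out after step 6
Initially T: 17, now '.': 26
Total burnt (originally-T cells now '.'): 13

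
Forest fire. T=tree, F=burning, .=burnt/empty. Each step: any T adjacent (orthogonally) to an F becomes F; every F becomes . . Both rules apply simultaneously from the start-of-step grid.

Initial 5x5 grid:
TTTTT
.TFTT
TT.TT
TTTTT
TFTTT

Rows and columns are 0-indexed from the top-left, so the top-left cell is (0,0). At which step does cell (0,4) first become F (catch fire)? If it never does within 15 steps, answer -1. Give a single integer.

Step 1: cell (0,4)='T' (+6 fires, +2 burnt)
Step 2: cell (0,4)='T' (+8 fires, +6 burnt)
Step 3: cell (0,4)='F' (+6 fires, +8 burnt)
  -> target ignites at step 3
Step 4: cell (0,4)='.' (+1 fires, +6 burnt)
Step 5: cell (0,4)='.' (+0 fires, +1 burnt)
  fire out at step 5

3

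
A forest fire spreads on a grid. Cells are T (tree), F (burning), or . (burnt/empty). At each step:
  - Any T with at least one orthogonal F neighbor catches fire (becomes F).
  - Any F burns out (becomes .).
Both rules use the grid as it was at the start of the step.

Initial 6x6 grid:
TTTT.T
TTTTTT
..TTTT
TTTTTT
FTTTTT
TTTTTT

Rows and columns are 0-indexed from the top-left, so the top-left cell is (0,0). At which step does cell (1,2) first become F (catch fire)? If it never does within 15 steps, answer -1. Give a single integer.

Step 1: cell (1,2)='T' (+3 fires, +1 burnt)
Step 2: cell (1,2)='T' (+3 fires, +3 burnt)
Step 3: cell (1,2)='T' (+3 fires, +3 burnt)
Step 4: cell (1,2)='T' (+4 fires, +3 burnt)
Step 5: cell (1,2)='F' (+5 fires, +4 burnt)
  -> target ignites at step 5
Step 6: cell (1,2)='.' (+6 fires, +5 burnt)
Step 7: cell (1,2)='.' (+5 fires, +6 burnt)
Step 8: cell (1,2)='.' (+2 fires, +5 burnt)
Step 9: cell (1,2)='.' (+1 fires, +2 burnt)
Step 10: cell (1,2)='.' (+0 fires, +1 burnt)
  fire out at step 10

5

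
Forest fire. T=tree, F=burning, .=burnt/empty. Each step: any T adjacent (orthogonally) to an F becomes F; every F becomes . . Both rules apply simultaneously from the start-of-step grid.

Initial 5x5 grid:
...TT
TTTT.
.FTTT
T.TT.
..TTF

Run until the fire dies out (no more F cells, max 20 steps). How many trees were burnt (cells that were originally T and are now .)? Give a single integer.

Answer: 13

Derivation:
Step 1: +3 fires, +2 burnt (F count now 3)
Step 2: +6 fires, +3 burnt (F count now 6)
Step 3: +2 fires, +6 burnt (F count now 2)
Step 4: +1 fires, +2 burnt (F count now 1)
Step 5: +1 fires, +1 burnt (F count now 1)
Step 6: +0 fires, +1 burnt (F count now 0)
Fire out after step 6
Initially T: 14, now '.': 24
Total burnt (originally-T cells now '.'): 13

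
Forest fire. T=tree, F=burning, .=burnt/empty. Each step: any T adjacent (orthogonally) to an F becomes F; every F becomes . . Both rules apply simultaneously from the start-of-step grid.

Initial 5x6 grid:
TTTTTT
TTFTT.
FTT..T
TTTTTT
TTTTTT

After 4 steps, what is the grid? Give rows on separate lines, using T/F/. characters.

Step 1: 7 trees catch fire, 2 burn out
  TTFTTT
  FF.FT.
  .FF..T
  FTTTTT
  TTTTTT
Step 2: 7 trees catch fire, 7 burn out
  FF.FTT
  ....F.
  .....T
  .FFTTT
  FTTTTT
Step 3: 4 trees catch fire, 7 burn out
  ....FT
  ......
  .....T
  ...FTT
  .FFTTT
Step 4: 3 trees catch fire, 4 burn out
  .....F
  ......
  .....T
  ....FT
  ...FTT

.....F
......
.....T
....FT
...FTT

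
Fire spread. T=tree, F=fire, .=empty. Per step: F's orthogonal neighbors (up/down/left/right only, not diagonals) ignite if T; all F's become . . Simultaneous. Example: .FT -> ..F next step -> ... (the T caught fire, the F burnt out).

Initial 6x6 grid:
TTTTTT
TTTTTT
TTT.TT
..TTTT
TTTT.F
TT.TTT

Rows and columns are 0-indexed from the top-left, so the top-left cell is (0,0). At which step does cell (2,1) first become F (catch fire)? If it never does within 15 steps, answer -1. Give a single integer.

Step 1: cell (2,1)='T' (+2 fires, +1 burnt)
Step 2: cell (2,1)='T' (+3 fires, +2 burnt)
Step 3: cell (2,1)='T' (+4 fires, +3 burnt)
Step 4: cell (2,1)='T' (+4 fires, +4 burnt)
Step 5: cell (2,1)='T' (+4 fires, +4 burnt)
Step 6: cell (2,1)='F' (+4 fires, +4 burnt)
  -> target ignites at step 6
Step 7: cell (2,1)='.' (+5 fires, +4 burnt)
Step 8: cell (2,1)='.' (+3 fires, +5 burnt)
Step 9: cell (2,1)='.' (+1 fires, +3 burnt)
Step 10: cell (2,1)='.' (+0 fires, +1 burnt)
  fire out at step 10

6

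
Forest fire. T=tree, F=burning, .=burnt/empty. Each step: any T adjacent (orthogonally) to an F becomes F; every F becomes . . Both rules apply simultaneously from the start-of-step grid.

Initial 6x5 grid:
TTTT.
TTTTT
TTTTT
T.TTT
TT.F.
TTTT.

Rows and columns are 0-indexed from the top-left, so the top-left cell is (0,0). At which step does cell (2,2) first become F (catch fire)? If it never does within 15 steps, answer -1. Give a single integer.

Step 1: cell (2,2)='T' (+2 fires, +1 burnt)
Step 2: cell (2,2)='T' (+4 fires, +2 burnt)
Step 3: cell (2,2)='F' (+4 fires, +4 burnt)
  -> target ignites at step 3
Step 4: cell (2,2)='.' (+6 fires, +4 burnt)
Step 5: cell (2,2)='.' (+4 fires, +6 burnt)
Step 6: cell (2,2)='.' (+3 fires, +4 burnt)
Step 7: cell (2,2)='.' (+1 fires, +3 burnt)
Step 8: cell (2,2)='.' (+0 fires, +1 burnt)
  fire out at step 8

3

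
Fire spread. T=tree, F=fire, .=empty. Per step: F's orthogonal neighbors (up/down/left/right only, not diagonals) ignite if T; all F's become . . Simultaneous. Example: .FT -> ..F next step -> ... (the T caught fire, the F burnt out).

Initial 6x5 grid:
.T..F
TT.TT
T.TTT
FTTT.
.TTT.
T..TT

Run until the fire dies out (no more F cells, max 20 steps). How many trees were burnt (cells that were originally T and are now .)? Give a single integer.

Answer: 17

Derivation:
Step 1: +3 fires, +2 burnt (F count now 3)
Step 2: +5 fires, +3 burnt (F count now 5)
Step 3: +5 fires, +5 burnt (F count now 5)
Step 4: +2 fires, +5 burnt (F count now 2)
Step 5: +1 fires, +2 burnt (F count now 1)
Step 6: +1 fires, +1 burnt (F count now 1)
Step 7: +0 fires, +1 burnt (F count now 0)
Fire out after step 7
Initially T: 18, now '.': 29
Total burnt (originally-T cells now '.'): 17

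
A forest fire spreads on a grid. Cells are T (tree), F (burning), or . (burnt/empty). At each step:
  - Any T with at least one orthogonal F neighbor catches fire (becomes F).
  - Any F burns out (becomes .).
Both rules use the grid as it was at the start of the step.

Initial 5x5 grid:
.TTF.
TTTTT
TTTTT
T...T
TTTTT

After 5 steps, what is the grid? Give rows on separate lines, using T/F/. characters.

Step 1: 2 trees catch fire, 1 burn out
  .TF..
  TTTFT
  TTTTT
  T...T
  TTTTT
Step 2: 4 trees catch fire, 2 burn out
  .F...
  TTF.F
  TTTFT
  T...T
  TTTTT
Step 3: 3 trees catch fire, 4 burn out
  .....
  TF...
  TTF.F
  T...T
  TTTTT
Step 4: 3 trees catch fire, 3 burn out
  .....
  F....
  TF...
  T...F
  TTTTT
Step 5: 2 trees catch fire, 3 burn out
  .....
  .....
  F....
  T....
  TTTTF

.....
.....
F....
T....
TTTTF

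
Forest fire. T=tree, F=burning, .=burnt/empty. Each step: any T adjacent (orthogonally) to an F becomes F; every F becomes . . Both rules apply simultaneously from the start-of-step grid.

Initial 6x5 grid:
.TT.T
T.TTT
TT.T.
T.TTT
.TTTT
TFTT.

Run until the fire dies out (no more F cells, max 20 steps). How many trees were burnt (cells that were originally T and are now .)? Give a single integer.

Answer: 17

Derivation:
Step 1: +3 fires, +1 burnt (F count now 3)
Step 2: +2 fires, +3 burnt (F count now 2)
Step 3: +2 fires, +2 burnt (F count now 2)
Step 4: +2 fires, +2 burnt (F count now 2)
Step 5: +2 fires, +2 burnt (F count now 2)
Step 6: +1 fires, +2 burnt (F count now 1)
Step 7: +2 fires, +1 burnt (F count now 2)
Step 8: +2 fires, +2 burnt (F count now 2)
Step 9: +1 fires, +2 burnt (F count now 1)
Step 10: +0 fires, +1 burnt (F count now 0)
Fire out after step 10
Initially T: 21, now '.': 26
Total burnt (originally-T cells now '.'): 17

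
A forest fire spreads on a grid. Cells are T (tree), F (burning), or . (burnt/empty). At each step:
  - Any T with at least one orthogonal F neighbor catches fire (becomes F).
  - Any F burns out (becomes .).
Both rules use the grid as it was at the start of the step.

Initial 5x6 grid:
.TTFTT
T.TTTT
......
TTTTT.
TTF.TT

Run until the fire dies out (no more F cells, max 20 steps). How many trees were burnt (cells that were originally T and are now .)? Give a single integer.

Step 1: +5 fires, +2 burnt (F count now 5)
Step 2: +7 fires, +5 burnt (F count now 7)
Step 3: +3 fires, +7 burnt (F count now 3)
Step 4: +1 fires, +3 burnt (F count now 1)
Step 5: +1 fires, +1 burnt (F count now 1)
Step 6: +0 fires, +1 burnt (F count now 0)
Fire out after step 6
Initially T: 18, now '.': 29
Total burnt (originally-T cells now '.'): 17

Answer: 17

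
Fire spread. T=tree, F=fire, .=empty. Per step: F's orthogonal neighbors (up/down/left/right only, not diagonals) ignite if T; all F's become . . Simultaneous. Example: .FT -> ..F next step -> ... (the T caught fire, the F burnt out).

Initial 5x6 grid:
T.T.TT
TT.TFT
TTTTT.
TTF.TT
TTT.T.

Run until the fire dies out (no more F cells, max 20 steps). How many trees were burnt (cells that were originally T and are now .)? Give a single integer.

Step 1: +7 fires, +2 burnt (F count now 7)
Step 2: +6 fires, +7 burnt (F count now 6)
Step 3: +5 fires, +6 burnt (F count now 5)
Step 4: +1 fires, +5 burnt (F count now 1)
Step 5: +1 fires, +1 burnt (F count now 1)
Step 6: +0 fires, +1 burnt (F count now 0)
Fire out after step 6
Initially T: 21, now '.': 29
Total burnt (originally-T cells now '.'): 20

Answer: 20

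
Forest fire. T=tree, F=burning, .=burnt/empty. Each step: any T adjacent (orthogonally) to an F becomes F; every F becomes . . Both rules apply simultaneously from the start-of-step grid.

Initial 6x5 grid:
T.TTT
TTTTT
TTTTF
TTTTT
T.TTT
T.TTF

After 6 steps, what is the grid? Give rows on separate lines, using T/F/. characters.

Step 1: 5 trees catch fire, 2 burn out
  T.TTT
  TTTTF
  TTTF.
  TTTTF
  T.TTF
  T.TF.
Step 2: 6 trees catch fire, 5 burn out
  T.TTF
  TTTF.
  TTF..
  TTTF.
  T.TF.
  T.F..
Step 3: 5 trees catch fire, 6 burn out
  T.TF.
  TTF..
  TF...
  TTF..
  T.F..
  T....
Step 4: 4 trees catch fire, 5 burn out
  T.F..
  TF...
  F....
  TF...
  T....
  T....
Step 5: 2 trees catch fire, 4 burn out
  T....
  F....
  .....
  F....
  T....
  T....
Step 6: 2 trees catch fire, 2 burn out
  F....
  .....
  .....
  .....
  F....
  T....

F....
.....
.....
.....
F....
T....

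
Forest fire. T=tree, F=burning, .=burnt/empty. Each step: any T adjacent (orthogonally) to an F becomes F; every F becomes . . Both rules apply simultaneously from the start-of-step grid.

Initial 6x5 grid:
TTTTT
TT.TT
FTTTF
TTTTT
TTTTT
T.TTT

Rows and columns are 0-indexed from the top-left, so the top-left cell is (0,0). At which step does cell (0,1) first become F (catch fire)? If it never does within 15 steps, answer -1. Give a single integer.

Step 1: cell (0,1)='T' (+6 fires, +2 burnt)
Step 2: cell (0,1)='T' (+9 fires, +6 burnt)
Step 3: cell (0,1)='F' (+7 fires, +9 burnt)
  -> target ignites at step 3
Step 4: cell (0,1)='.' (+3 fires, +7 burnt)
Step 5: cell (0,1)='.' (+1 fires, +3 burnt)
Step 6: cell (0,1)='.' (+0 fires, +1 burnt)
  fire out at step 6

3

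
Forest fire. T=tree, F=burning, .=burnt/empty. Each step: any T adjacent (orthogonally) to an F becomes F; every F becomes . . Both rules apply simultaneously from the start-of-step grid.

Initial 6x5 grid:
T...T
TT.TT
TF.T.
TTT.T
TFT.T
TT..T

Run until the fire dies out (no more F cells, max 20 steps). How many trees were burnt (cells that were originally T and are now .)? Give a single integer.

Step 1: +6 fires, +2 burnt (F count now 6)
Step 2: +4 fires, +6 burnt (F count now 4)
Step 3: +1 fires, +4 burnt (F count now 1)
Step 4: +0 fires, +1 burnt (F count now 0)
Fire out after step 4
Initially T: 18, now '.': 23
Total burnt (originally-T cells now '.'): 11

Answer: 11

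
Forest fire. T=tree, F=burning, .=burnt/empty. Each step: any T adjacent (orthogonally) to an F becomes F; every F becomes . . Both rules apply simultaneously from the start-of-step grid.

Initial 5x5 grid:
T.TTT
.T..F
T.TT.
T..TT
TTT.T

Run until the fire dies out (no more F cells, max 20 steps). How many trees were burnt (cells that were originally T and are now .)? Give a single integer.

Step 1: +1 fires, +1 burnt (F count now 1)
Step 2: +1 fires, +1 burnt (F count now 1)
Step 3: +1 fires, +1 burnt (F count now 1)
Step 4: +0 fires, +1 burnt (F count now 0)
Fire out after step 4
Initially T: 15, now '.': 13
Total burnt (originally-T cells now '.'): 3

Answer: 3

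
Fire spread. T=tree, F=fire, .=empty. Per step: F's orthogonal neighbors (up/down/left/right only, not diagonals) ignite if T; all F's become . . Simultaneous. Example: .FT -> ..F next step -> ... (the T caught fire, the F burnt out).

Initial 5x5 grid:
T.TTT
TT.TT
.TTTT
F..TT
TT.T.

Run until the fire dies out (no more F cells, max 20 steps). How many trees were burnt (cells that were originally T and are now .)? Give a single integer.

Step 1: +1 fires, +1 burnt (F count now 1)
Step 2: +1 fires, +1 burnt (F count now 1)
Step 3: +0 fires, +1 burnt (F count now 0)
Fire out after step 3
Initially T: 17, now '.': 10
Total burnt (originally-T cells now '.'): 2

Answer: 2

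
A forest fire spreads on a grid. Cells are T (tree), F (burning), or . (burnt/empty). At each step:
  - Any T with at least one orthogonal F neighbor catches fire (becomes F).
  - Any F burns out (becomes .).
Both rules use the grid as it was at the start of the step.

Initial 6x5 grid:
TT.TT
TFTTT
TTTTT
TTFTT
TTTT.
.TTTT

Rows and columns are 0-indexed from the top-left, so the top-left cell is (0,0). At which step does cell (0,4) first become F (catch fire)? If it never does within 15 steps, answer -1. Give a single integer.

Step 1: cell (0,4)='T' (+8 fires, +2 burnt)
Step 2: cell (0,4)='T' (+9 fires, +8 burnt)
Step 3: cell (0,4)='T' (+6 fires, +9 burnt)
Step 4: cell (0,4)='F' (+2 fires, +6 burnt)
  -> target ignites at step 4
Step 5: cell (0,4)='.' (+0 fires, +2 burnt)
  fire out at step 5

4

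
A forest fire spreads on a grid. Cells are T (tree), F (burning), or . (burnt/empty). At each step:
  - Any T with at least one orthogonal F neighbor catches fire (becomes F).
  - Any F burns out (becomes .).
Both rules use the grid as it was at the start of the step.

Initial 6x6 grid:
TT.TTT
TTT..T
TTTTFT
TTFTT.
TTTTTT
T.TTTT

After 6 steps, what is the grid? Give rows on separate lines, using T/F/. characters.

Step 1: 7 trees catch fire, 2 burn out
  TT.TTT
  TTT..T
  TTFF.F
  TF.FF.
  TTFTTT
  T.TTTT
Step 2: 8 trees catch fire, 7 burn out
  TT.TTT
  TTF..F
  TF....
  F.....
  TF.FFT
  T.FTTT
Step 3: 7 trees catch fire, 8 burn out
  TT.TTF
  TF....
  F.....
  ......
  F....F
  T..FFT
Step 4: 5 trees catch fire, 7 burn out
  TF.TF.
  F.....
  ......
  ......
  ......
  F....F
Step 5: 2 trees catch fire, 5 burn out
  F..F..
  ......
  ......
  ......
  ......
  ......
Step 6: 0 trees catch fire, 2 burn out
  ......
  ......
  ......
  ......
  ......
  ......

......
......
......
......
......
......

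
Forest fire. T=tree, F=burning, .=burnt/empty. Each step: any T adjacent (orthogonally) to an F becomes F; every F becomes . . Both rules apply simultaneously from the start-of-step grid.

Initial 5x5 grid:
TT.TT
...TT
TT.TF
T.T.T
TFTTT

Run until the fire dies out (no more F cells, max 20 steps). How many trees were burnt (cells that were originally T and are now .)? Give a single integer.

Answer: 14

Derivation:
Step 1: +5 fires, +2 burnt (F count now 5)
Step 2: +6 fires, +5 burnt (F count now 6)
Step 3: +2 fires, +6 burnt (F count now 2)
Step 4: +1 fires, +2 burnt (F count now 1)
Step 5: +0 fires, +1 burnt (F count now 0)
Fire out after step 5
Initially T: 16, now '.': 23
Total burnt (originally-T cells now '.'): 14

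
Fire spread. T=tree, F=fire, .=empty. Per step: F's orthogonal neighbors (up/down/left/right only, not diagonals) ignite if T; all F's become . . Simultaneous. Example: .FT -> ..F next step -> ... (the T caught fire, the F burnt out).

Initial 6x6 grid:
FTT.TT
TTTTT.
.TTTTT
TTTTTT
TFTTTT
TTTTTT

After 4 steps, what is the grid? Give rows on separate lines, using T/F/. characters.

Step 1: 6 trees catch fire, 2 burn out
  .FT.TT
  FTTTT.
  .TTTTT
  TFTTTT
  F.FTTT
  TFTTTT
Step 2: 8 trees catch fire, 6 burn out
  ..F.TT
  .FTTT.
  .FTTTT
  F.FTTT
  ...FTT
  F.FTTT
Step 3: 5 trees catch fire, 8 burn out
  ....TT
  ..FTT.
  ..FTTT
  ...FTT
  ....FT
  ...FTT
Step 4: 5 trees catch fire, 5 burn out
  ....TT
  ...FT.
  ...FTT
  ....FT
  .....F
  ....FT

....TT
...FT.
...FTT
....FT
.....F
....FT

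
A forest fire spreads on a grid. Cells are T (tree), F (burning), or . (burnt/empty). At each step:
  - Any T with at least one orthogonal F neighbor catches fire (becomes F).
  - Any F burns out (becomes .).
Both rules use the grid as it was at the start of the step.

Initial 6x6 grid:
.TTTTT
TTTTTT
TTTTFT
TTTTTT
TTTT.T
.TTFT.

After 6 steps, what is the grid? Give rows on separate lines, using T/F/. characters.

Step 1: 7 trees catch fire, 2 burn out
  .TTTTT
  TTTTFT
  TTTF.F
  TTTTFT
  TTTF.T
  .TF.F.
Step 2: 8 trees catch fire, 7 burn out
  .TTTFT
  TTTF.F
  TTF...
  TTTF.F
  TTF..T
  .F....
Step 3: 7 trees catch fire, 8 burn out
  .TTF.F
  TTF...
  TF....
  TTF...
  TF...F
  ......
Step 4: 5 trees catch fire, 7 burn out
  .TF...
  TF....
  F.....
  TF....
  F.....
  ......
Step 5: 3 trees catch fire, 5 burn out
  .F....
  F.....
  ......
  F.....
  ......
  ......
Step 6: 0 trees catch fire, 3 burn out
  ......
  ......
  ......
  ......
  ......
  ......

......
......
......
......
......
......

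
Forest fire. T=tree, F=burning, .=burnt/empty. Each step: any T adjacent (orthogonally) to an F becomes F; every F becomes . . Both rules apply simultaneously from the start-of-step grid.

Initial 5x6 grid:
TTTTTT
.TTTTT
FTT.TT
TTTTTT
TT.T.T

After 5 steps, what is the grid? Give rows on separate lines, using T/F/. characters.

Step 1: 2 trees catch fire, 1 burn out
  TTTTTT
  .TTTTT
  .FT.TT
  FTTTTT
  TT.T.T
Step 2: 4 trees catch fire, 2 burn out
  TTTTTT
  .FTTTT
  ..F.TT
  .FTTTT
  FT.T.T
Step 3: 4 trees catch fire, 4 burn out
  TFTTTT
  ..FTTT
  ....TT
  ..FTTT
  .F.T.T
Step 4: 4 trees catch fire, 4 burn out
  F.FTTT
  ...FTT
  ....TT
  ...FTT
  ...T.T
Step 5: 4 trees catch fire, 4 burn out
  ...FTT
  ....FT
  ....TT
  ....FT
  ...F.T

...FTT
....FT
....TT
....FT
...F.T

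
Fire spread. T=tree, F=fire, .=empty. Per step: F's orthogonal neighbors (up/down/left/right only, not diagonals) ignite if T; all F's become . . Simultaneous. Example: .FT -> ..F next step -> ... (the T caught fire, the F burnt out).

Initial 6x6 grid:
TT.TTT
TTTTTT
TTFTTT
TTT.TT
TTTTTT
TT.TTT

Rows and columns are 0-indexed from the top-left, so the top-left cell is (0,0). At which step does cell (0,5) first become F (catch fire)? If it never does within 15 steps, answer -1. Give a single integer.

Step 1: cell (0,5)='T' (+4 fires, +1 burnt)
Step 2: cell (0,5)='T' (+6 fires, +4 burnt)
Step 3: cell (0,5)='T' (+9 fires, +6 burnt)
Step 4: cell (0,5)='T' (+8 fires, +9 burnt)
Step 5: cell (0,5)='F' (+4 fires, +8 burnt)
  -> target ignites at step 5
Step 6: cell (0,5)='.' (+1 fires, +4 burnt)
Step 7: cell (0,5)='.' (+0 fires, +1 burnt)
  fire out at step 7

5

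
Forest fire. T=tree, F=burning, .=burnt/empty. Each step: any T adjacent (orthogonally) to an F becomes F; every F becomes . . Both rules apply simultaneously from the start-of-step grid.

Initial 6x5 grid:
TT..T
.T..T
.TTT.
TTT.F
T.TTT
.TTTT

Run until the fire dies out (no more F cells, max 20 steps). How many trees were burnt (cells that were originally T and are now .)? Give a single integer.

Answer: 17

Derivation:
Step 1: +1 fires, +1 burnt (F count now 1)
Step 2: +2 fires, +1 burnt (F count now 2)
Step 3: +2 fires, +2 burnt (F count now 2)
Step 4: +2 fires, +2 burnt (F count now 2)
Step 5: +3 fires, +2 burnt (F count now 3)
Step 6: +3 fires, +3 burnt (F count now 3)
Step 7: +2 fires, +3 burnt (F count now 2)
Step 8: +1 fires, +2 burnt (F count now 1)
Step 9: +1 fires, +1 burnt (F count now 1)
Step 10: +0 fires, +1 burnt (F count now 0)
Fire out after step 10
Initially T: 19, now '.': 28
Total burnt (originally-T cells now '.'): 17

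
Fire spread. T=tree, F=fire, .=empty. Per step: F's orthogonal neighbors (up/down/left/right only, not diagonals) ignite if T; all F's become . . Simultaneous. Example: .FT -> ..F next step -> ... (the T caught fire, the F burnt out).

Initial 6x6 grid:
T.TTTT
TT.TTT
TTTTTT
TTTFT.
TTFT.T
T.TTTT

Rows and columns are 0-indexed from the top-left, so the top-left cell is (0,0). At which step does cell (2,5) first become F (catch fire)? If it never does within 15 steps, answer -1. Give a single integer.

Step 1: cell (2,5)='T' (+6 fires, +2 burnt)
Step 2: cell (2,5)='T' (+6 fires, +6 burnt)
Step 3: cell (2,5)='F' (+7 fires, +6 burnt)
  -> target ignites at step 3
Step 4: cell (2,5)='.' (+6 fires, +7 burnt)
Step 5: cell (2,5)='.' (+3 fires, +6 burnt)
Step 6: cell (2,5)='.' (+1 fires, +3 burnt)
Step 7: cell (2,5)='.' (+0 fires, +1 burnt)
  fire out at step 7

3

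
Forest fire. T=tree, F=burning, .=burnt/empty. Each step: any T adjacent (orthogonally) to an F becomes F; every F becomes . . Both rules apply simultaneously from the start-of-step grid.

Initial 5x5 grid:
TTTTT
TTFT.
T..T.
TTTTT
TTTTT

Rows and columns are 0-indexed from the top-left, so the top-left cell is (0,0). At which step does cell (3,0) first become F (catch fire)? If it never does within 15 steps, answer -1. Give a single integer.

Step 1: cell (3,0)='T' (+3 fires, +1 burnt)
Step 2: cell (3,0)='T' (+4 fires, +3 burnt)
Step 3: cell (3,0)='T' (+4 fires, +4 burnt)
Step 4: cell (3,0)='F' (+4 fires, +4 burnt)
  -> target ignites at step 4
Step 5: cell (3,0)='.' (+4 fires, +4 burnt)
Step 6: cell (3,0)='.' (+1 fires, +4 burnt)
Step 7: cell (3,0)='.' (+0 fires, +1 burnt)
  fire out at step 7

4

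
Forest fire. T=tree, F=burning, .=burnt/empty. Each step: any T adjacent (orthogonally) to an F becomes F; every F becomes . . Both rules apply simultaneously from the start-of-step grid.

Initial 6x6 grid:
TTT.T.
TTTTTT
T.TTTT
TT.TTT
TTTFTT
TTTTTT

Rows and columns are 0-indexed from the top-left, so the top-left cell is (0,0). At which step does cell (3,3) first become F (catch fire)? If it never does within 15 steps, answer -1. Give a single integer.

Step 1: cell (3,3)='F' (+4 fires, +1 burnt)
  -> target ignites at step 1
Step 2: cell (3,3)='.' (+6 fires, +4 burnt)
Step 3: cell (3,3)='.' (+8 fires, +6 burnt)
Step 4: cell (3,3)='.' (+5 fires, +8 burnt)
Step 5: cell (3,3)='.' (+5 fires, +5 burnt)
Step 6: cell (3,3)='.' (+2 fires, +5 burnt)
Step 7: cell (3,3)='.' (+1 fires, +2 burnt)
Step 8: cell (3,3)='.' (+0 fires, +1 burnt)
  fire out at step 8

1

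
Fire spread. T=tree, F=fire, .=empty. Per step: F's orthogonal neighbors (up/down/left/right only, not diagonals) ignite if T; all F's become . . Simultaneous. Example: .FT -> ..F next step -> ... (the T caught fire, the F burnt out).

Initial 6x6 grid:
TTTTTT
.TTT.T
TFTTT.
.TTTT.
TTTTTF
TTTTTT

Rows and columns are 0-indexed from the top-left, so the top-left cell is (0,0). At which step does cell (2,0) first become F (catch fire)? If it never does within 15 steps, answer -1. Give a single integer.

Step 1: cell (2,0)='F' (+6 fires, +2 burnt)
  -> target ignites at step 1
Step 2: cell (2,0)='.' (+8 fires, +6 burnt)
Step 3: cell (2,0)='.' (+9 fires, +8 burnt)
Step 4: cell (2,0)='.' (+3 fires, +9 burnt)
Step 5: cell (2,0)='.' (+1 fires, +3 burnt)
Step 6: cell (2,0)='.' (+1 fires, +1 burnt)
Step 7: cell (2,0)='.' (+1 fires, +1 burnt)
Step 8: cell (2,0)='.' (+0 fires, +1 burnt)
  fire out at step 8

1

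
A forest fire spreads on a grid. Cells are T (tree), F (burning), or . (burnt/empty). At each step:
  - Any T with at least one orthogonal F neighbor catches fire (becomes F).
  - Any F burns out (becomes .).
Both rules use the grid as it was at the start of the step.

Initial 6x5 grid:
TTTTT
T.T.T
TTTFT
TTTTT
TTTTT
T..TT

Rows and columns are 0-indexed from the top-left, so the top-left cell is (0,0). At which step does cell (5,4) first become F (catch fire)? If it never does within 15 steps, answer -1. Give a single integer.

Step 1: cell (5,4)='T' (+3 fires, +1 burnt)
Step 2: cell (5,4)='T' (+6 fires, +3 burnt)
Step 3: cell (5,4)='T' (+7 fires, +6 burnt)
Step 4: cell (5,4)='F' (+6 fires, +7 burnt)
  -> target ignites at step 4
Step 5: cell (5,4)='.' (+2 fires, +6 burnt)
Step 6: cell (5,4)='.' (+1 fires, +2 burnt)
Step 7: cell (5,4)='.' (+0 fires, +1 burnt)
  fire out at step 7

4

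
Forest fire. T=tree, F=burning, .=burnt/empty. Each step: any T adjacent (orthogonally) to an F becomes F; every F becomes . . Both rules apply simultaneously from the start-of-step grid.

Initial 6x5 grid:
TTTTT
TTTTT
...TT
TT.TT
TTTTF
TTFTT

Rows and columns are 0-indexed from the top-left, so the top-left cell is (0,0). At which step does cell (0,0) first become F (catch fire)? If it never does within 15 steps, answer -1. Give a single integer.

Step 1: cell (0,0)='T' (+6 fires, +2 burnt)
Step 2: cell (0,0)='T' (+4 fires, +6 burnt)
Step 3: cell (0,0)='T' (+4 fires, +4 burnt)
Step 4: cell (0,0)='T' (+3 fires, +4 burnt)
Step 5: cell (0,0)='T' (+2 fires, +3 burnt)
Step 6: cell (0,0)='T' (+2 fires, +2 burnt)
Step 7: cell (0,0)='T' (+2 fires, +2 burnt)
Step 8: cell (0,0)='F' (+1 fires, +2 burnt)
  -> target ignites at step 8
Step 9: cell (0,0)='.' (+0 fires, +1 burnt)
  fire out at step 9

8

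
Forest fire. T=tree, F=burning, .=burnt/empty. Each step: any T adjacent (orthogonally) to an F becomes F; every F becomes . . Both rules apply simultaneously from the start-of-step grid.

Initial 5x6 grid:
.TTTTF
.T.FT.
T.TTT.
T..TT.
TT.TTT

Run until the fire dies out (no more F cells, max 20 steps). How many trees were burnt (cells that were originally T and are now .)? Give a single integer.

Step 1: +4 fires, +2 burnt (F count now 4)
Step 2: +4 fires, +4 burnt (F count now 4)
Step 3: +3 fires, +4 burnt (F count now 3)
Step 4: +2 fires, +3 burnt (F count now 2)
Step 5: +1 fires, +2 burnt (F count now 1)
Step 6: +0 fires, +1 burnt (F count now 0)
Fire out after step 6
Initially T: 18, now '.': 26
Total burnt (originally-T cells now '.'): 14

Answer: 14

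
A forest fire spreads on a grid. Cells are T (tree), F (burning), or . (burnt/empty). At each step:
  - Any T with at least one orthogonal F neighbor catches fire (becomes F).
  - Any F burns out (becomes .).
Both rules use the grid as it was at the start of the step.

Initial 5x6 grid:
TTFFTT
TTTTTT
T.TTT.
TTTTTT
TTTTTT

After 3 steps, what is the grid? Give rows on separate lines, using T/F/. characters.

Step 1: 4 trees catch fire, 2 burn out
  TF..FT
  TTFFTT
  T.TTT.
  TTTTTT
  TTTTTT
Step 2: 6 trees catch fire, 4 burn out
  F....F
  TF..FT
  T.FFT.
  TTTTTT
  TTTTTT
Step 3: 5 trees catch fire, 6 burn out
  ......
  F....F
  T...F.
  TTFFTT
  TTTTTT

......
F....F
T...F.
TTFFTT
TTTTTT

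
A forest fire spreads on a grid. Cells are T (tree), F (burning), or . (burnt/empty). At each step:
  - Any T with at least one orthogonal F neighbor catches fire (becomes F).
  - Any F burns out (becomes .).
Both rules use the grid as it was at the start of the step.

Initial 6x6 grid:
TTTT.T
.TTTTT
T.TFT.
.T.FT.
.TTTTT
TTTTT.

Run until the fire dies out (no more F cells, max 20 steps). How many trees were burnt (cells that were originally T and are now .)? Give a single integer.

Step 1: +5 fires, +2 burnt (F count now 5)
Step 2: +6 fires, +5 burnt (F count now 6)
Step 3: +7 fires, +6 burnt (F count now 7)
Step 4: +4 fires, +7 burnt (F count now 4)
Step 5: +2 fires, +4 burnt (F count now 2)
Step 6: +0 fires, +2 burnt (F count now 0)
Fire out after step 6
Initially T: 25, now '.': 35
Total burnt (originally-T cells now '.'): 24

Answer: 24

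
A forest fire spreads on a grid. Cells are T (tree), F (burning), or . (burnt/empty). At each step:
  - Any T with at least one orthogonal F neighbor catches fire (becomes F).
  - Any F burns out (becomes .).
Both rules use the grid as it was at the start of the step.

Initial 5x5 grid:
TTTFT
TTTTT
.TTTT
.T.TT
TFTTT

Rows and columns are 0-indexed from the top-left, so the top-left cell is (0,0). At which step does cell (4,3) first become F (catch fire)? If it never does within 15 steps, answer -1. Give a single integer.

Step 1: cell (4,3)='T' (+6 fires, +2 burnt)
Step 2: cell (4,3)='F' (+6 fires, +6 burnt)
  -> target ignites at step 2
Step 3: cell (4,3)='.' (+6 fires, +6 burnt)
Step 4: cell (4,3)='.' (+2 fires, +6 burnt)
Step 5: cell (4,3)='.' (+0 fires, +2 burnt)
  fire out at step 5

2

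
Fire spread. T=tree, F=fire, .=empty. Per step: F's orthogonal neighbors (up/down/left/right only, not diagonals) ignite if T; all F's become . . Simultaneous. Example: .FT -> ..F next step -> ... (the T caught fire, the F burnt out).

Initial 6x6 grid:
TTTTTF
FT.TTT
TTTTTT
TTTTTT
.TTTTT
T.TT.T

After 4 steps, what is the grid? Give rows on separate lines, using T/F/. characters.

Step 1: 5 trees catch fire, 2 burn out
  FTTTF.
  .F.TTF
  FTTTTT
  TTTTTT
  .TTTTT
  T.TT.T
Step 2: 6 trees catch fire, 5 burn out
  .FTF..
  ...TF.
  .FTTTF
  FTTTTT
  .TTTTT
  T.TT.T
Step 3: 6 trees catch fire, 6 burn out
  ..F...
  ...F..
  ..FTF.
  .FTTTF
  .TTTTT
  T.TT.T
Step 4: 5 trees catch fire, 6 burn out
  ......
  ......
  ...F..
  ..FTF.
  .FTTTF
  T.TT.T

......
......
...F..
..FTF.
.FTTTF
T.TT.T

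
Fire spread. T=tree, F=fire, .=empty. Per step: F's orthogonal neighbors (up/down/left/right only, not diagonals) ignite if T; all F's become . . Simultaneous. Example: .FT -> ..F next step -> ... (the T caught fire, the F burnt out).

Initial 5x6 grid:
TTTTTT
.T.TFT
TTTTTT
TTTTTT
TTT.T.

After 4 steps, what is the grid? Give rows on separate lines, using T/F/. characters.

Step 1: 4 trees catch fire, 1 burn out
  TTTTFT
  .T.F.F
  TTTTFT
  TTTTTT
  TTT.T.
Step 2: 5 trees catch fire, 4 burn out
  TTTF.F
  .T....
  TTTF.F
  TTTTFT
  TTT.T.
Step 3: 5 trees catch fire, 5 burn out
  TTF...
  .T....
  TTF...
  TTTF.F
  TTT.F.
Step 4: 3 trees catch fire, 5 burn out
  TF....
  .T....
  TF....
  TTF...
  TTT...

TF....
.T....
TF....
TTF...
TTT...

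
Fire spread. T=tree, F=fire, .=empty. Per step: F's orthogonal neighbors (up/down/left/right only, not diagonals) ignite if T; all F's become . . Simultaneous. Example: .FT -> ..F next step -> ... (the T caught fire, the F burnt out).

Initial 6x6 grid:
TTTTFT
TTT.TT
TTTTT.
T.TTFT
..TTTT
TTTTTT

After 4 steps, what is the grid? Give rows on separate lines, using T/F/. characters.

Step 1: 7 trees catch fire, 2 burn out
  TTTF.F
  TTT.FT
  TTTTF.
  T.TF.F
  ..TTFT
  TTTTTT
Step 2: 7 trees catch fire, 7 burn out
  TTF...
  TTT..F
  TTTF..
  T.F...
  ..TF.F
  TTTTFT
Step 3: 6 trees catch fire, 7 burn out
  TF....
  TTF...
  TTF...
  T.....
  ..F...
  TTTF.F
Step 4: 4 trees catch fire, 6 burn out
  F.....
  TF....
  TF....
  T.....
  ......
  TTF...

F.....
TF....
TF....
T.....
......
TTF...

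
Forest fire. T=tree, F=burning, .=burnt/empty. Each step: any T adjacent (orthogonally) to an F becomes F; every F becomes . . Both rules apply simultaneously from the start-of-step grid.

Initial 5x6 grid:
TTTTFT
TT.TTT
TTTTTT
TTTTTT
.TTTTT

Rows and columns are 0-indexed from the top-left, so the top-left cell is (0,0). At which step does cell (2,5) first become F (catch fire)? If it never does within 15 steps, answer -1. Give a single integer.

Step 1: cell (2,5)='T' (+3 fires, +1 burnt)
Step 2: cell (2,5)='T' (+4 fires, +3 burnt)
Step 3: cell (2,5)='F' (+4 fires, +4 burnt)
  -> target ignites at step 3
Step 4: cell (2,5)='.' (+6 fires, +4 burnt)
Step 5: cell (2,5)='.' (+5 fires, +6 burnt)
Step 6: cell (2,5)='.' (+3 fires, +5 burnt)
Step 7: cell (2,5)='.' (+2 fires, +3 burnt)
Step 8: cell (2,5)='.' (+0 fires, +2 burnt)
  fire out at step 8

3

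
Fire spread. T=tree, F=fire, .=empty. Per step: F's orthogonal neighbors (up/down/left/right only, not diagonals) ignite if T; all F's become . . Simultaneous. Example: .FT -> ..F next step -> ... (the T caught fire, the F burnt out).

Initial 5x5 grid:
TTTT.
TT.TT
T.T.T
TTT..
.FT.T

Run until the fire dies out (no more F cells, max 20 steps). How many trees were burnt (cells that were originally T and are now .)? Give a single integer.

Answer: 15

Derivation:
Step 1: +2 fires, +1 burnt (F count now 2)
Step 2: +2 fires, +2 burnt (F count now 2)
Step 3: +2 fires, +2 burnt (F count now 2)
Step 4: +1 fires, +2 burnt (F count now 1)
Step 5: +2 fires, +1 burnt (F count now 2)
Step 6: +1 fires, +2 burnt (F count now 1)
Step 7: +1 fires, +1 burnt (F count now 1)
Step 8: +1 fires, +1 burnt (F count now 1)
Step 9: +1 fires, +1 burnt (F count now 1)
Step 10: +1 fires, +1 burnt (F count now 1)
Step 11: +1 fires, +1 burnt (F count now 1)
Step 12: +0 fires, +1 burnt (F count now 0)
Fire out after step 12
Initially T: 16, now '.': 24
Total burnt (originally-T cells now '.'): 15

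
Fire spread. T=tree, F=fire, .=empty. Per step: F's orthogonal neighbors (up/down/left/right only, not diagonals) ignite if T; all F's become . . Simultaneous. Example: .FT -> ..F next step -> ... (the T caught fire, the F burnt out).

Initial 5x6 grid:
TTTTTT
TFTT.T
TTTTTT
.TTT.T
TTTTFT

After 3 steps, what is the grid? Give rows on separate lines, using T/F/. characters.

Step 1: 6 trees catch fire, 2 burn out
  TFTTTT
  F.FT.T
  TFTTTT
  .TTT.T
  TTTF.F
Step 2: 9 trees catch fire, 6 burn out
  F.FTTT
  ...F.T
  F.FTTT
  .FTF.F
  TTF...
Step 3: 5 trees catch fire, 9 burn out
  ...FTT
  .....T
  ...FTF
  ..F...
  TF....

...FTT
.....T
...FTF
..F...
TF....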